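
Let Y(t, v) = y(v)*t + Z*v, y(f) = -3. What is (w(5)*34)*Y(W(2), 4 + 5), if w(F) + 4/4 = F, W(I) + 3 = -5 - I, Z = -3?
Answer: 408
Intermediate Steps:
W(I) = -8 - I (W(I) = -3 + (-5 - I) = -8 - I)
w(F) = -1 + F
Y(t, v) = -3*t - 3*v
(w(5)*34)*Y(W(2), 4 + 5) = ((-1 + 5)*34)*(-3*(-8 - 1*2) - 3*(4 + 5)) = (4*34)*(-3*(-8 - 2) - 3*9) = 136*(-3*(-10) - 27) = 136*(30 - 27) = 136*3 = 408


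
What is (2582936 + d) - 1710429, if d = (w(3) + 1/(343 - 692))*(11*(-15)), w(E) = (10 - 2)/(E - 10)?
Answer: 2131996436/2443 ≈ 8.7270e+5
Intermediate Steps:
w(E) = 8/(-10 + E)
d = 461835/2443 (d = (8/(-10 + 3) + 1/(343 - 692))*(11*(-15)) = (8/(-7) + 1/(-349))*(-165) = (8*(-⅐) - 1/349)*(-165) = (-8/7 - 1/349)*(-165) = -2799/2443*(-165) = 461835/2443 ≈ 189.04)
(2582936 + d) - 1710429 = (2582936 + 461835/2443) - 1710429 = 6310574483/2443 - 1710429 = 2131996436/2443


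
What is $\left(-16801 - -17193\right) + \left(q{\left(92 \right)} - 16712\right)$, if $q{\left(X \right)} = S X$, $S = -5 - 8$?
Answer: $-17516$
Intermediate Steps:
$S = -13$ ($S = -5 - 8 = -13$)
$q{\left(X \right)} = - 13 X$
$\left(-16801 - -17193\right) + \left(q{\left(92 \right)} - 16712\right) = \left(-16801 - -17193\right) - 17908 = \left(-16801 + 17193\right) - 17908 = 392 - 17908 = -17516$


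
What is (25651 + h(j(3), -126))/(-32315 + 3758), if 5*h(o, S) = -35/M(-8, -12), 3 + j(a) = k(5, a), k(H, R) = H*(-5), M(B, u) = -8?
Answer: -68405/76152 ≈ -0.89827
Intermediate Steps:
k(H, R) = -5*H
j(a) = -28 (j(a) = -3 - 5*5 = -3 - 25 = -28)
h(o, S) = 7/8 (h(o, S) = (-35/(-8))/5 = (-35*(-⅛))/5 = (⅕)*(35/8) = 7/8)
(25651 + h(j(3), -126))/(-32315 + 3758) = (25651 + 7/8)/(-32315 + 3758) = (205215/8)/(-28557) = (205215/8)*(-1/28557) = -68405/76152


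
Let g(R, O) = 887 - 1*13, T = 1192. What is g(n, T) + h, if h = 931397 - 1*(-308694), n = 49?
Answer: 1240965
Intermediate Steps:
g(R, O) = 874 (g(R, O) = 887 - 13 = 874)
h = 1240091 (h = 931397 + 308694 = 1240091)
g(n, T) + h = 874 + 1240091 = 1240965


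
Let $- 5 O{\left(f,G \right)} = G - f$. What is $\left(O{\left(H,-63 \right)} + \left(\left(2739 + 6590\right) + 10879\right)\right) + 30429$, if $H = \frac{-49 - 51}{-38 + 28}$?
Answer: $\frac{253258}{5} \approx 50652.0$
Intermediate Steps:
$H = 10$ ($H = - \frac{100}{-10} = \left(-100\right) \left(- \frac{1}{10}\right) = 10$)
$O{\left(f,G \right)} = - \frac{G}{5} + \frac{f}{5}$ ($O{\left(f,G \right)} = - \frac{G - f}{5} = - \frac{G}{5} + \frac{f}{5}$)
$\left(O{\left(H,-63 \right)} + \left(\left(2739 + 6590\right) + 10879\right)\right) + 30429 = \left(\left(\left(- \frac{1}{5}\right) \left(-63\right) + \frac{1}{5} \cdot 10\right) + \left(\left(2739 + 6590\right) + 10879\right)\right) + 30429 = \left(\left(\frac{63}{5} + 2\right) + \left(9329 + 10879\right)\right) + 30429 = \left(\frac{73}{5} + 20208\right) + 30429 = \frac{101113}{5} + 30429 = \frac{253258}{5}$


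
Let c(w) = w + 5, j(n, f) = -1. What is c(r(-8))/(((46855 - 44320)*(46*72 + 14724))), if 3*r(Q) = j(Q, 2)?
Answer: 7/68581890 ≈ 1.0207e-7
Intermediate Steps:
r(Q) = -1/3 (r(Q) = (1/3)*(-1) = -1/3)
c(w) = 5 + w
c(r(-8))/(((46855 - 44320)*(46*72 + 14724))) = (5 - 1/3)/(((46855 - 44320)*(46*72 + 14724))) = 14/(3*((2535*(3312 + 14724)))) = 14/(3*((2535*18036))) = (14/3)/45721260 = (14/3)*(1/45721260) = 7/68581890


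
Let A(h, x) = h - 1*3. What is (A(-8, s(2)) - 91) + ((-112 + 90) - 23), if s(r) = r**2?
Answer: -147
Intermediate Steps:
A(h, x) = -3 + h (A(h, x) = h - 3 = -3 + h)
(A(-8, s(2)) - 91) + ((-112 + 90) - 23) = ((-3 - 8) - 91) + ((-112 + 90) - 23) = (-11 - 91) + (-22 - 23) = -102 - 45 = -147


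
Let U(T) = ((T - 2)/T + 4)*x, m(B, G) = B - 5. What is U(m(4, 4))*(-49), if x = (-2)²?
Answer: -1372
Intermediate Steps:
x = 4
m(B, G) = -5 + B
U(T) = 16 + 4*(-2 + T)/T (U(T) = ((T - 2)/T + 4)*4 = ((-2 + T)/T + 4)*4 = (4 + (-2 + T)/T)*4 = 16 + 4*(-2 + T)/T)
U(m(4, 4))*(-49) = (20 - 8/(-5 + 4))*(-49) = (20 - 8/(-1))*(-49) = (20 - 8*(-1))*(-49) = (20 + 8)*(-49) = 28*(-49) = -1372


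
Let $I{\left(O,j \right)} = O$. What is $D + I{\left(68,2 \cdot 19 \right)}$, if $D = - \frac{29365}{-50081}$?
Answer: $\frac{3434873}{50081} \approx 68.586$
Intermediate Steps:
$D = \frac{29365}{50081}$ ($D = \left(-29365\right) \left(- \frac{1}{50081}\right) = \frac{29365}{50081} \approx 0.58635$)
$D + I{\left(68,2 \cdot 19 \right)} = \frac{29365}{50081} + 68 = \frac{3434873}{50081}$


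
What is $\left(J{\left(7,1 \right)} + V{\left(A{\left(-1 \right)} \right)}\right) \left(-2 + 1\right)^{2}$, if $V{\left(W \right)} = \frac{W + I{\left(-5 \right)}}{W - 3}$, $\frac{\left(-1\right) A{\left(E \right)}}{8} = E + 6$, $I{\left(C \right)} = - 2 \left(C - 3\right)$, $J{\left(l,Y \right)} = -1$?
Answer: $- \frac{19}{43} \approx -0.44186$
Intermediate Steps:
$I{\left(C \right)} = 6 - 2 C$ ($I{\left(C \right)} = - 2 \left(-3 + C\right) = 6 - 2 C$)
$A{\left(E \right)} = -48 - 8 E$ ($A{\left(E \right)} = - 8 \left(E + 6\right) = - 8 \left(6 + E\right) = -48 - 8 E$)
$V{\left(W \right)} = \frac{16 + W}{-3 + W}$ ($V{\left(W \right)} = \frac{W + \left(6 - -10\right)}{W - 3} = \frac{W + \left(6 + 10\right)}{-3 + W} = \frac{W + 16}{-3 + W} = \frac{16 + W}{-3 + W}$)
$\left(J{\left(7,1 \right)} + V{\left(A{\left(-1 \right)} \right)}\right) \left(-2 + 1\right)^{2} = \left(-1 + \frac{16 - 40}{-3 - 40}\right) \left(-2 + 1\right)^{2} = \left(-1 + \frac{16 + \left(-48 + 8\right)}{-3 + \left(-48 + 8\right)}\right) \left(-1\right)^{2} = \left(-1 + \frac{16 - 40}{-3 - 40}\right) 1 = \left(-1 + \frac{1}{-43} \left(-24\right)\right) 1 = \left(-1 - - \frac{24}{43}\right) 1 = \left(-1 + \frac{24}{43}\right) 1 = \left(- \frac{19}{43}\right) 1 = - \frac{19}{43}$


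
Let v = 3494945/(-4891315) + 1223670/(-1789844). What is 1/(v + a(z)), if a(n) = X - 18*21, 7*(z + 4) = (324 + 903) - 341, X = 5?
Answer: -125067011498/46824863313963 ≈ -0.0026710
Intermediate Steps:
z = 858/7 (z = -4 + ((324 + 903) - 341)/7 = -4 + (1227 - 341)/7 = -4 + (⅐)*886 = -4 + 886/7 = 858/7 ≈ 122.57)
v = -174868025209/125067011498 (v = 3494945*(-1/4891315) + 1223670*(-1/1789844) = -698989/978263 - 87405/127846 = -174868025209/125067011498 ≈ -1.3982)
a(n) = -373 (a(n) = 5 - 18*21 = 5 - 378 = -373)
1/(v + a(z)) = 1/(-174868025209/125067011498 - 373) = 1/(-46824863313963/125067011498) = -125067011498/46824863313963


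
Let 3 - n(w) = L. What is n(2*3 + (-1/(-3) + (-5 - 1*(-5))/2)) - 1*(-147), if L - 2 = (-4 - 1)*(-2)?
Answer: 138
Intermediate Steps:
L = 12 (L = 2 + (-4 - 1)*(-2) = 2 - 5*(-2) = 2 + 10 = 12)
n(w) = -9 (n(w) = 3 - 1*12 = 3 - 12 = -9)
n(2*3 + (-1/(-3) + (-5 - 1*(-5))/2)) - 1*(-147) = -9 - 1*(-147) = -9 + 147 = 138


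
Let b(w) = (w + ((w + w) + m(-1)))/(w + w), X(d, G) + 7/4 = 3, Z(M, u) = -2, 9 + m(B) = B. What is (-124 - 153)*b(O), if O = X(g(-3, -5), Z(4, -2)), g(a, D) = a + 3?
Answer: 1385/2 ≈ 692.50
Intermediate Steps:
m(B) = -9 + B
g(a, D) = 3 + a
X(d, G) = 5/4 (X(d, G) = -7/4 + 3 = 5/4)
O = 5/4 ≈ 1.2500
b(w) = (-10 + 3*w)/(2*w) (b(w) = (w + ((w + w) + (-9 - 1)))/(w + w) = (w + (2*w - 10))/((2*w)) = (w + (-10 + 2*w))*(1/(2*w)) = (-10 + 3*w)*(1/(2*w)) = (-10 + 3*w)/(2*w))
(-124 - 153)*b(O) = (-124 - 153)*(3/2 - 5/5/4) = -277*(3/2 - 5*4/5) = -277*(3/2 - 4) = -277*(-5/2) = 1385/2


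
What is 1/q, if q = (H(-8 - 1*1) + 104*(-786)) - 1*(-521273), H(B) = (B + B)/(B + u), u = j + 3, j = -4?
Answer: 5/2197654 ≈ 2.2752e-6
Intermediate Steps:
u = -1 (u = -4 + 3 = -1)
H(B) = 2*B/(-1 + B) (H(B) = (B + B)/(B - 1) = (2*B)/(-1 + B) = 2*B/(-1 + B))
q = 2197654/5 (q = (2*(-8 - 1*1)/(-1 + (-8 - 1*1)) + 104*(-786)) - 1*(-521273) = (2*(-8 - 1)/(-1 + (-8 - 1)) - 81744) + 521273 = (2*(-9)/(-1 - 9) - 81744) + 521273 = (2*(-9)/(-10) - 81744) + 521273 = (2*(-9)*(-1/10) - 81744) + 521273 = (9/5 - 81744) + 521273 = -408711/5 + 521273 = 2197654/5 ≈ 4.3953e+5)
1/q = 1/(2197654/5) = 5/2197654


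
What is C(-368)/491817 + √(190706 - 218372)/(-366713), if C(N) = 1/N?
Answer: -1/180988656 - 3*I*√3074/366713 ≈ -5.5252e-9 - 0.00045357*I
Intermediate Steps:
C(-368)/491817 + √(190706 - 218372)/(-366713) = 1/(-368*491817) + √(190706 - 218372)/(-366713) = -1/368*1/491817 + √(-27666)*(-1/366713) = -1/180988656 + (3*I*√3074)*(-1/366713) = -1/180988656 - 3*I*√3074/366713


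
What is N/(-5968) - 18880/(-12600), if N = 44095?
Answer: -11073029/1879920 ≈ -5.8902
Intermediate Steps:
N/(-5968) - 18880/(-12600) = 44095/(-5968) - 18880/(-12600) = 44095*(-1/5968) - 18880*(-1/12600) = -44095/5968 + 472/315 = -11073029/1879920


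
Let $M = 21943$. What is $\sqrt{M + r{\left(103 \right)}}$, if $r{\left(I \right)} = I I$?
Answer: $2 \sqrt{8138} \approx 180.42$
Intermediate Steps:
$r{\left(I \right)} = I^{2}$
$\sqrt{M + r{\left(103 \right)}} = \sqrt{21943 + 103^{2}} = \sqrt{21943 + 10609} = \sqrt{32552} = 2 \sqrt{8138}$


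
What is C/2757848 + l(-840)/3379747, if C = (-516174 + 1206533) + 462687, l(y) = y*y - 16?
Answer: 2921448591297/4660414252228 ≈ 0.62686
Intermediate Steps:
l(y) = -16 + y² (l(y) = y² - 16 = -16 + y²)
C = 1153046 (C = 690359 + 462687 = 1153046)
C/2757848 + l(-840)/3379747 = 1153046/2757848 + (-16 + (-840)²)/3379747 = 1153046*(1/2757848) + (-16 + 705600)*(1/3379747) = 576523/1378924 + 705584*(1/3379747) = 576523/1378924 + 705584/3379747 = 2921448591297/4660414252228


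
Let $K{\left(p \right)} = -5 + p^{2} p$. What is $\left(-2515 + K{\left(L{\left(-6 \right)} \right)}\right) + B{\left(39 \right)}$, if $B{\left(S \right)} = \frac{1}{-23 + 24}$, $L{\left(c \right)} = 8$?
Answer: $-2007$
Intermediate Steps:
$B{\left(S \right)} = 1$ ($B{\left(S \right)} = 1^{-1} = 1$)
$K{\left(p \right)} = -5 + p^{3}$
$\left(-2515 + K{\left(L{\left(-6 \right)} \right)}\right) + B{\left(39 \right)} = \left(-2515 - \left(5 - 8^{3}\right)\right) + 1 = \left(-2515 + \left(-5 + 512\right)\right) + 1 = \left(-2515 + 507\right) + 1 = -2008 + 1 = -2007$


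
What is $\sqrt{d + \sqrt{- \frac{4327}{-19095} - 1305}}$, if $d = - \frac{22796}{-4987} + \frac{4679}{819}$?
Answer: $\frac{\sqrt{772270115415821593025 + 7865225515784910 i \sqrt{118936300890}}}{8665635615} \approx 4.8909 + 3.6928 i$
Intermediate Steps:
$d = \frac{42004097}{4084353}$ ($d = \left(-22796\right) \left(- \frac{1}{4987}\right) + 4679 \cdot \frac{1}{819} = \frac{22796}{4987} + \frac{4679}{819} = \frac{42004097}{4084353} \approx 10.284$)
$\sqrt{d + \sqrt{- \frac{4327}{-19095} - 1305}} = \sqrt{\frac{42004097}{4084353} + \sqrt{- \frac{4327}{-19095} - 1305}} = \sqrt{\frac{42004097}{4084353} + \sqrt{\left(-4327\right) \left(- \frac{1}{19095}\right) - 1305}} = \sqrt{\frac{42004097}{4084353} + \sqrt{\frac{4327}{19095} - 1305}} = \sqrt{\frac{42004097}{4084353} + \sqrt{- \frac{24914648}{19095}}} = \sqrt{\frac{42004097}{4084353} + \frac{2 i \sqrt{118936300890}}{19095}}$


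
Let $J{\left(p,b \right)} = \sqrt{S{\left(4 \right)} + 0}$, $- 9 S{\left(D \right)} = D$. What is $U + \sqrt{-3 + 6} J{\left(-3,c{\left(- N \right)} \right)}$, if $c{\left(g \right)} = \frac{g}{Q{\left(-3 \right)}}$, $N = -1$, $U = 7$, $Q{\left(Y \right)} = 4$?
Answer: $7 + \frac{2 i \sqrt{3}}{3} \approx 7.0 + 1.1547 i$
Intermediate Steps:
$S{\left(D \right)} = - \frac{D}{9}$
$c{\left(g \right)} = \frac{g}{4}$
$J{\left(p,b \right)} = \frac{2 i}{3}$ ($J{\left(p,b \right)} = \sqrt{\left(- \frac{1}{9}\right) 4 + 0} = \sqrt{- \frac{4}{9} + 0} = \sqrt{- \frac{4}{9}} = \frac{2 i}{3}$)
$U + \sqrt{-3 + 6} J{\left(-3,c{\left(- N \right)} \right)} = 7 + \sqrt{-3 + 6} \frac{2 i}{3} = 7 + \sqrt{3} \frac{2 i}{3} = 7 + \frac{2 i \sqrt{3}}{3}$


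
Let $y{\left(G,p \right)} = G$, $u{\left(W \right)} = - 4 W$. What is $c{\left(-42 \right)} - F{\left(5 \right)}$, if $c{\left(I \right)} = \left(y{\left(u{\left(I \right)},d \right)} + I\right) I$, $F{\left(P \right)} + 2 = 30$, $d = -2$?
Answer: $-5320$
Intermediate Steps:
$F{\left(P \right)} = 28$ ($F{\left(P \right)} = -2 + 30 = 28$)
$c{\left(I \right)} = - 3 I^{2}$ ($c{\left(I \right)} = \left(- 4 I + I\right) I = - 3 I I = - 3 I^{2}$)
$c{\left(-42 \right)} - F{\left(5 \right)} = - 3 \left(-42\right)^{2} - 28 = \left(-3\right) 1764 - 28 = -5292 - 28 = -5320$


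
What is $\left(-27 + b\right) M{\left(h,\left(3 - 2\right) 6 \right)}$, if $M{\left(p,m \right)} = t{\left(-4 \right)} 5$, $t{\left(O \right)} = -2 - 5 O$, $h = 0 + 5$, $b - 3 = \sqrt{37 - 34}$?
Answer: $-2160 + 90 \sqrt{3} \approx -2004.1$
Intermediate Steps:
$b = 3 + \sqrt{3}$ ($b = 3 + \sqrt{37 - 34} = 3 + \sqrt{3} \approx 4.732$)
$h = 5$
$M{\left(p,m \right)} = 90$ ($M{\left(p,m \right)} = \left(-2 - -20\right) 5 = \left(-2 + 20\right) 5 = 18 \cdot 5 = 90$)
$\left(-27 + b\right) M{\left(h,\left(3 - 2\right) 6 \right)} = \left(-27 + \left(3 + \sqrt{3}\right)\right) 90 = \left(-24 + \sqrt{3}\right) 90 = -2160 + 90 \sqrt{3}$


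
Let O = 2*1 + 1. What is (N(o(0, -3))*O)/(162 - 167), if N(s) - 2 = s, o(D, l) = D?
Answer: -6/5 ≈ -1.2000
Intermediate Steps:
N(s) = 2 + s
O = 3 (O = 2 + 1 = 3)
(N(o(0, -3))*O)/(162 - 167) = ((2 + 0)*3)/(162 - 167) = (2*3)/(-5) = 6*(-⅕) = -6/5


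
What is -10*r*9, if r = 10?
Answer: -900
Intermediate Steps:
-10*r*9 = -10*10*9 = -100*9 = -900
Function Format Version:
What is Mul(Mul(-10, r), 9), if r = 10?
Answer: -900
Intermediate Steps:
Mul(Mul(-10, r), 9) = Mul(Mul(-10, 10), 9) = Mul(-100, 9) = -900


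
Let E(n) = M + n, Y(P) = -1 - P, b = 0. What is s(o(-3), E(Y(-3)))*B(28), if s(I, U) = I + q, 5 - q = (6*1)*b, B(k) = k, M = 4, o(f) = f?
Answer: 56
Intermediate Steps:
q = 5 (q = 5 - 6*1*0 = 5 - 6*0 = 5 - 1*0 = 5 + 0 = 5)
E(n) = 4 + n
s(I, U) = 5 + I (s(I, U) = I + 5 = 5 + I)
s(o(-3), E(Y(-3)))*B(28) = (5 - 3)*28 = 2*28 = 56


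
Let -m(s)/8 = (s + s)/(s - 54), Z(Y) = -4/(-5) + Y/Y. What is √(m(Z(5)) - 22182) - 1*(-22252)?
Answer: 22252 + I*√18654598/29 ≈ 22252.0 + 148.93*I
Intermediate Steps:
Z(Y) = 9/5 (Z(Y) = -4*(-⅕) + 1 = ⅘ + 1 = 9/5)
m(s) = -16*s/(-54 + s) (m(s) = -8*(s + s)/(s - 54) = -8*2*s/(-54 + s) = -16*s/(-54 + s))
√(m(Z(5)) - 22182) - 1*(-22252) = √(-16*9/5/(-54 + 9/5) - 22182) - 1*(-22252) = √(-16*9/5/(-261/5) - 22182) + 22252 = √(-16*9/5*(-5/261) - 22182) + 22252 = √(16/29 - 22182) + 22252 = √(-643262/29) + 22252 = I*√18654598/29 + 22252 = 22252 + I*√18654598/29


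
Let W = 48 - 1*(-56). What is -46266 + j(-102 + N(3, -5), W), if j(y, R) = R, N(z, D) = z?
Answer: -46162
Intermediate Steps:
W = 104 (W = 48 + 56 = 104)
-46266 + j(-102 + N(3, -5), W) = -46266 + 104 = -46162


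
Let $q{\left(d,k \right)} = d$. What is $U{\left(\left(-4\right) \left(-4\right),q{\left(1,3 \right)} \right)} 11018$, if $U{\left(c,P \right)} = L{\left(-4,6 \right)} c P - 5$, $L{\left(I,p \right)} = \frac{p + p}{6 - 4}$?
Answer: $1002638$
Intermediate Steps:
$L{\left(I,p \right)} = p$ ($L{\left(I,p \right)} = \frac{2 p}{2} = 2 p \frac{1}{2} = p$)
$U{\left(c,P \right)} = -5 + 6 P c$ ($U{\left(c,P \right)} = 6 c P - 5 = 6 P c - 5 = -5 + 6 P c$)
$U{\left(\left(-4\right) \left(-4\right),q{\left(1,3 \right)} \right)} 11018 = \left(-5 + 6 \cdot 1 \left(\left(-4\right) \left(-4\right)\right)\right) 11018 = \left(-5 + 6 \cdot 1 \cdot 16\right) 11018 = \left(-5 + 96\right) 11018 = 91 \cdot 11018 = 1002638$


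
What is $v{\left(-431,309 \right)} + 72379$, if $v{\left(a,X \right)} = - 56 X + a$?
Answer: $54644$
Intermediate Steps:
$v{\left(a,X \right)} = a - 56 X$
$v{\left(-431,309 \right)} + 72379 = \left(-431 - 17304\right) + 72379 = -17735 + 72379 = 54644$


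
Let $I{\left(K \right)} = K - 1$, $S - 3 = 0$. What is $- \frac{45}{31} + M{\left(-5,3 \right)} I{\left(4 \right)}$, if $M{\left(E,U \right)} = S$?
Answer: $\frac{234}{31} \approx 7.5484$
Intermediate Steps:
$S = 3$ ($S = 3 + 0 = 3$)
$M{\left(E,U \right)} = 3$
$I{\left(K \right)} = -1 + K$ ($I{\left(K \right)} = K - 1 = -1 + K$)
$- \frac{45}{31} + M{\left(-5,3 \right)} I{\left(4 \right)} = - \frac{45}{31} + 3 \left(-1 + 4\right) = \left(-45\right) \frac{1}{31} + 3 \cdot 3 = - \frac{45}{31} + 9 = \frac{234}{31}$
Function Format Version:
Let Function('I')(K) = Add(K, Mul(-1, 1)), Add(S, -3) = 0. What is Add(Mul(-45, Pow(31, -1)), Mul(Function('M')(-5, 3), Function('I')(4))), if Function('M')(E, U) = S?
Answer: Rational(234, 31) ≈ 7.5484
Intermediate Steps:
S = 3 (S = Add(3, 0) = 3)
Function('M')(E, U) = 3
Function('I')(K) = Add(-1, K) (Function('I')(K) = Add(K, -1) = Add(-1, K))
Add(Mul(-45, Pow(31, -1)), Mul(Function('M')(-5, 3), Function('I')(4))) = Add(Mul(-45, Pow(31, -1)), Mul(3, Add(-1, 4))) = Add(Mul(-45, Rational(1, 31)), Mul(3, 3)) = Add(Rational(-45, 31), 9) = Rational(234, 31)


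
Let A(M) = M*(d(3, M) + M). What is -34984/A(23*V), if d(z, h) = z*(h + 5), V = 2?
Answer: -17492/4577 ≈ -3.8217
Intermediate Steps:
d(z, h) = z*(5 + h)
A(M) = M*(15 + 4*M) (A(M) = M*(3*(5 + M) + M) = M*((15 + 3*M) + M) = M*(15 + 4*M))
-34984/A(23*V) = -34984*1/(46*(15 + 4*(23*2))) = -34984*1/(46*(15 + 4*46)) = -34984*1/(46*(15 + 184)) = -34984/(46*199) = -34984/9154 = -34984*1/9154 = -17492/4577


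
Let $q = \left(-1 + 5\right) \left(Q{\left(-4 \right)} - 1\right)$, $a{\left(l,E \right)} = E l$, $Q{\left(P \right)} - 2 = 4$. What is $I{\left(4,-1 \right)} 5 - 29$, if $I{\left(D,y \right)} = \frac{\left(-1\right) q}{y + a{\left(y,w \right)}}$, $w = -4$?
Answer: $- \frac{187}{3} \approx -62.333$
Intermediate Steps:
$Q{\left(P \right)} = 6$ ($Q{\left(P \right)} = 2 + 4 = 6$)
$q = 20$ ($q = \left(-1 + 5\right) \left(6 - 1\right) = 4 \cdot 5 = 20$)
$I{\left(D,y \right)} = \frac{20}{3 y}$ ($I{\left(D,y \right)} = \frac{\left(-1\right) 20}{y - 4 y} = - \frac{20}{\left(-3\right) y} = - 20 \left(- \frac{1}{3 y}\right) = \frac{20}{3 y}$)
$I{\left(4,-1 \right)} 5 - 29 = \frac{20}{3 \left(-1\right)} 5 - 29 = \frac{20}{3} \left(-1\right) 5 - 29 = \left(- \frac{20}{3}\right) 5 - 29 = - \frac{100}{3} - 29 = - \frac{187}{3}$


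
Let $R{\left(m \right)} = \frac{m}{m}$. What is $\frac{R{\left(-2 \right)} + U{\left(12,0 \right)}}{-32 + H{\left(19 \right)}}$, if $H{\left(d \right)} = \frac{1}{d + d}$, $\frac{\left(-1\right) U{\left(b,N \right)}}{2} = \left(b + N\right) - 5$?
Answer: $\frac{494}{1215} \approx 0.40658$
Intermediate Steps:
$U{\left(b,N \right)} = 10 - 2 N - 2 b$ ($U{\left(b,N \right)} = - 2 \left(\left(b + N\right) - 5\right) = - 2 \left(\left(N + b\right) - 5\right) = - 2 \left(-5 + N + b\right) = 10 - 2 N - 2 b$)
$R{\left(m \right)} = 1$
$H{\left(d \right)} = \frac{1}{2 d}$
$\frac{R{\left(-2 \right)} + U{\left(12,0 \right)}}{-32 + H{\left(19 \right)}} = \frac{1 - 14}{-32 + \frac{1}{2 \cdot 19}} = \frac{1 + \left(10 + 0 - 24\right)}{-32 + \frac{1}{2} \cdot \frac{1}{19}} = \frac{1 - 14}{-32 + \frac{1}{38}} = - \frac{13}{- \frac{1215}{38}} = \left(-13\right) \left(- \frac{38}{1215}\right) = \frac{494}{1215}$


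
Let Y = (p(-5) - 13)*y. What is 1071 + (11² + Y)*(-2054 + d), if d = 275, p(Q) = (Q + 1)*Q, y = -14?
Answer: -39846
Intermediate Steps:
p(Q) = Q*(1 + Q) (p(Q) = (1 + Q)*Q = Q*(1 + Q))
Y = -98 (Y = (-5*(1 - 5) - 13)*(-14) = (-5*(-4) - 13)*(-14) = (20 - 13)*(-14) = 7*(-14) = -98)
1071 + (11² + Y)*(-2054 + d) = 1071 + (11² - 98)*(-2054 + 275) = 1071 + (121 - 98)*(-1779) = 1071 + 23*(-1779) = 1071 - 40917 = -39846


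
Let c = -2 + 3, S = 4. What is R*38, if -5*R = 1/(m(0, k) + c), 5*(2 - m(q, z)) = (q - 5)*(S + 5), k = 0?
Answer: -19/30 ≈ -0.63333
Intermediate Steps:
m(q, z) = 11 - 9*q/5 (m(q, z) = 2 - (q - 5)*(4 + 5)/5 = 2 - (-5 + q)*9/5 = 2 - (-45 + 9*q)/5 = 2 + (9 - 9*q/5) = 11 - 9*q/5)
c = 1
R = -1/60 (R = -1/(5*((11 - 9/5*0) + 1)) = -1/(5*((11 + 0) + 1)) = -1/(5*(11 + 1)) = -1/5/12 = -1/5*1/12 = -1/60 ≈ -0.016667)
R*38 = -1/60*38 = -19/30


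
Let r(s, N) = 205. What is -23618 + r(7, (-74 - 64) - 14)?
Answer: -23413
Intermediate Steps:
-23618 + r(7, (-74 - 64) - 14) = -23618 + 205 = -23413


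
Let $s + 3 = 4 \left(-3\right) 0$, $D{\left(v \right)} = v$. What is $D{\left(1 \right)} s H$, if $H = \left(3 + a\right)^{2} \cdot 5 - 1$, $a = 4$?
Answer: $-732$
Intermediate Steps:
$s = -3$ ($s = -3 + 4 \left(-3\right) 0 = -3 - 0 = -3 + 0 = -3$)
$H = 244$ ($H = \left(3 + 4\right)^{2} \cdot 5 - 1 = 7^{2} \cdot 5 - 1 = 49 \cdot 5 - 1 = 245 - 1 = 244$)
$D{\left(1 \right)} s H = 1 \left(-3\right) 244 = \left(-3\right) 244 = -732$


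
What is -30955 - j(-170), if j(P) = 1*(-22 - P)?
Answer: -31103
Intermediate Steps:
j(P) = -22 - P
-30955 - j(-170) = -30955 - (-22 - 1*(-170)) = -30955 - (-22 + 170) = -30955 - 1*148 = -30955 - 148 = -31103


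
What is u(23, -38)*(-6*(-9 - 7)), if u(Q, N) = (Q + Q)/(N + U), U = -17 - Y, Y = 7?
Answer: -2208/31 ≈ -71.226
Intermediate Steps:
U = -24 (U = -17 - 1*7 = -17 - 7 = -24)
u(Q, N) = 2*Q/(-24 + N) (u(Q, N) = (Q + Q)/(N - 24) = (2*Q)/(-24 + N) = 2*Q/(-24 + N))
u(23, -38)*(-6*(-9 - 7)) = (2*23/(-24 - 38))*(-6*(-9 - 7)) = (2*23/(-62))*(-6*(-16)) = (2*23*(-1/62))*96 = -23/31*96 = -2208/31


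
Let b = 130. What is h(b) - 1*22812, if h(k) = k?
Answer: -22682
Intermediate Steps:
h(b) - 1*22812 = 130 - 1*22812 = 130 - 22812 = -22682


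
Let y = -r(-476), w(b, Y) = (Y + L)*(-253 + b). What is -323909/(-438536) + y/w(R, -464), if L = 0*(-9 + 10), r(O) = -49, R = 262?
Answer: 166394465/228915792 ≈ 0.72688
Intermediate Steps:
L = 0 (L = 0*1 = 0)
w(b, Y) = Y*(-253 + b) (w(b, Y) = (Y + 0)*(-253 + b) = Y*(-253 + b))
y = 49 (y = -1*(-49) = 49)
-323909/(-438536) + y/w(R, -464) = -323909/(-438536) + 49/((-464*(-253 + 262))) = -323909*(-1/438536) + 49/((-464*9)) = 323909/438536 + 49/(-4176) = 323909/438536 + 49*(-1/4176) = 323909/438536 - 49/4176 = 166394465/228915792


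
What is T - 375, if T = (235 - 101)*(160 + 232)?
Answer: 52153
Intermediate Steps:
T = 52528 (T = 134*392 = 52528)
T - 375 = 52528 - 375 = 52153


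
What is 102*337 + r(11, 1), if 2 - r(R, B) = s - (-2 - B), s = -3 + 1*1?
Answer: 34375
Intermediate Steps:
s = -2 (s = -3 + 1 = -2)
r(R, B) = 2 - B (r(R, B) = 2 - (-2 - (-2 - B)) = 2 - (-2 + (2 + B)) = 2 - B)
102*337 + r(11, 1) = 102*337 + (2 - 1*1) = 34374 + (2 - 1) = 34374 + 1 = 34375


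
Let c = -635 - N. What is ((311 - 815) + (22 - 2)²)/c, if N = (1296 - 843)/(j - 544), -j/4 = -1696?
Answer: 216320/1320951 ≈ 0.16376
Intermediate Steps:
j = 6784 (j = -4*(-1696) = 6784)
N = 151/2080 (N = (1296 - 843)/(6784 - 544) = 453/6240 = 453*(1/6240) = 151/2080 ≈ 0.072596)
c = -1320951/2080 (c = -635 - 1*151/2080 = -635 - 151/2080 = -1320951/2080 ≈ -635.07)
((311 - 815) + (22 - 2)²)/c = ((311 - 815) + (22 - 2)²)/(-1320951/2080) = (-504 + 20²)*(-2080/1320951) = (-504 + 400)*(-2080/1320951) = -104*(-2080/1320951) = 216320/1320951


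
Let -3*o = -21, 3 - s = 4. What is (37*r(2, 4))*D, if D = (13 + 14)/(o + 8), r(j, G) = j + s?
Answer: 333/5 ≈ 66.600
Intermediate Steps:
s = -1 (s = 3 - 1*4 = 3 - 4 = -1)
o = 7 (o = -1/3*(-21) = 7)
r(j, G) = -1 + j (r(j, G) = j - 1 = -1 + j)
D = 9/5 (D = (13 + 14)/(7 + 8) = 27/15 = 27*(1/15) = 9/5 ≈ 1.8000)
(37*r(2, 4))*D = (37*(-1 + 2))*(9/5) = (37*1)*(9/5) = 37*(9/5) = 333/5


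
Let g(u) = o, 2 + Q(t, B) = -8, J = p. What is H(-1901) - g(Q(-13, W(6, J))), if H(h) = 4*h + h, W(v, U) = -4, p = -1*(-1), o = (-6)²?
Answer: -9541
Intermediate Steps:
o = 36
p = 1
J = 1
Q(t, B) = -10 (Q(t, B) = -2 - 8 = -10)
g(u) = 36
H(h) = 5*h
H(-1901) - g(Q(-13, W(6, J))) = 5*(-1901) - 1*36 = -9505 - 36 = -9541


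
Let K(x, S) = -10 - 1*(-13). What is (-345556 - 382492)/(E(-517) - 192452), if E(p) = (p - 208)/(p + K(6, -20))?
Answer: 374216672/98919603 ≈ 3.7830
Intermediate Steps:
K(x, S) = 3 (K(x, S) = -10 + 13 = 3)
E(p) = (-208 + p)/(3 + p) (E(p) = (p - 208)/(p + 3) = (-208 + p)/(3 + p))
(-345556 - 382492)/(E(-517) - 192452) = (-345556 - 382492)/((-208 - 517)/(3 - 517) - 192452) = -728048/(-725/(-514) - 192452) = -728048/(-1/514*(-725) - 192452) = -728048/(725/514 - 192452) = -728048/(-98919603/514) = -728048*(-514/98919603) = 374216672/98919603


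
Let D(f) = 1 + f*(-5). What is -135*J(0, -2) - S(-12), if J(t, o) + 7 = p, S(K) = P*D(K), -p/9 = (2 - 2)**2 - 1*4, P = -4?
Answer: -3671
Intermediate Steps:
D(f) = 1 - 5*f
p = 36 (p = -9*((2 - 2)**2 - 1*4) = -9*(0**2 - 4) = -9*(0 - 4) = -9*(-4) = 36)
S(K) = -4 + 20*K (S(K) = -4*(1 - 5*K) = -4 + 20*K)
J(t, o) = 29 (J(t, o) = -7 + 36 = 29)
-135*J(0, -2) - S(-12) = -135*29 - (-4 + 20*(-12)) = -3915 - (-4 - 240) = -3915 - 1*(-244) = -3915 + 244 = -3671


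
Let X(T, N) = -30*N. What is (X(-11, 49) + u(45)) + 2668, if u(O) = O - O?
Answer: 1198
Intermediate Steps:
u(O) = 0
(X(-11, 49) + u(45)) + 2668 = (-30*49 + 0) + 2668 = (-1470 + 0) + 2668 = -1470 + 2668 = 1198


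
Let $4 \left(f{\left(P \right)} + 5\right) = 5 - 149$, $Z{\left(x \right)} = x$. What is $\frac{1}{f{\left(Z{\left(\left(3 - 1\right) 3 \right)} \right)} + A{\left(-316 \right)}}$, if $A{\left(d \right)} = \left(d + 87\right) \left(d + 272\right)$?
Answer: $\frac{1}{10035} \approx 9.9651 \cdot 10^{-5}$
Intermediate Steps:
$f{\left(P \right)} = -41$ ($f{\left(P \right)} = -5 + \frac{5 - 149}{4} = -5 + \frac{1}{4} \left(-144\right) = -5 - 36 = -41$)
$A{\left(d \right)} = \left(87 + d\right) \left(272 + d\right)$
$\frac{1}{f{\left(Z{\left(\left(3 - 1\right) 3 \right)} \right)} + A{\left(-316 \right)}} = \frac{1}{-41 + \left(23664 + \left(-316\right)^{2} + 359 \left(-316\right)\right)} = \frac{1}{-41 + \left(23664 + 99856 - 113444\right)} = \frac{1}{-41 + 10076} = \frac{1}{10035}$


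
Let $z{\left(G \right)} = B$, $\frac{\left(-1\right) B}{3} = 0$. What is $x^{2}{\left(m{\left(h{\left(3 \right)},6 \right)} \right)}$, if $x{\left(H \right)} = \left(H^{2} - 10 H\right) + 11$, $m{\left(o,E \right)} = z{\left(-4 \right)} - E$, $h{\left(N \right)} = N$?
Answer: $11449$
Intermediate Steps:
$B = 0$ ($B = \left(-3\right) 0 = 0$)
$z{\left(G \right)} = 0$
$m{\left(o,E \right)} = - E$ ($m{\left(o,E \right)} = 0 - E = - E$)
$x{\left(H \right)} = 11 + H^{2} - 10 H$
$x^{2}{\left(m{\left(h{\left(3 \right)},6 \right)} \right)} = \left(11 + \left(\left(-1\right) 6\right)^{2} - 10 \left(\left(-1\right) 6\right)\right)^{2} = \left(11 + \left(-6\right)^{2} - -60\right)^{2} = \left(11 + 36 + 60\right)^{2} = 107^{2} = 11449$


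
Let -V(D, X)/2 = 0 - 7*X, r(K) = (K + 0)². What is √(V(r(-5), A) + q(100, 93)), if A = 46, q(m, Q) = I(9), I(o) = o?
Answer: √653 ≈ 25.554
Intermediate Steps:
q(m, Q) = 9
r(K) = K²
V(D, X) = 14*X (V(D, X) = -2*(0 - 7*X) = -(-14)*X = 14*X)
√(V(r(-5), A) + q(100, 93)) = √(14*46 + 9) = √(644 + 9) = √653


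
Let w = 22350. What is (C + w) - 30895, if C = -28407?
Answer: -36952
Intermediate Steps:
(C + w) - 30895 = (-28407 + 22350) - 30895 = -6057 - 30895 = -36952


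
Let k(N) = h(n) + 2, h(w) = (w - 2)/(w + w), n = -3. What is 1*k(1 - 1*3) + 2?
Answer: 29/6 ≈ 4.8333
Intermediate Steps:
h(w) = (-2 + w)/(2*w) (h(w) = (-2 + w)/((2*w)) = (-2 + w)*(1/(2*w)) = (-2 + w)/(2*w))
k(N) = 17/6 (k(N) = (½)*(-2 - 3)/(-3) + 2 = (½)*(-⅓)*(-5) + 2 = ⅚ + 2 = 17/6)
1*k(1 - 1*3) + 2 = 1*(17/6) + 2 = 17/6 + 2 = 29/6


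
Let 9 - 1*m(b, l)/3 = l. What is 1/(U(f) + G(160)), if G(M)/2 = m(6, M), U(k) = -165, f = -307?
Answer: -1/1071 ≈ -0.00093371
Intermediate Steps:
m(b, l) = 27 - 3*l
G(M) = 54 - 6*M (G(M) = 2*(27 - 3*M) = 54 - 6*M)
1/(U(f) + G(160)) = 1/(-165 + (54 - 6*160)) = 1/(-165 + (54 - 960)) = 1/(-165 - 906) = 1/(-1071) = -1/1071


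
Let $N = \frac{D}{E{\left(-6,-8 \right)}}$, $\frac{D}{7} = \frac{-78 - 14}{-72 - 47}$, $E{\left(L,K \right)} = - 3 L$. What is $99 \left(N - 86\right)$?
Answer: $- \frac{144232}{17} \approx -8484.2$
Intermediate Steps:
$D = \frac{92}{17}$ ($D = 7 \frac{-78 - 14}{-72 - 47} = 7 \left(- \frac{92}{-119}\right) = 7 \left(\left(-92\right) \left(- \frac{1}{119}\right)\right) = 7 \cdot \frac{92}{119} = \frac{92}{17} \approx 5.4118$)
$N = \frac{46}{153}$ ($N = \frac{92}{17 \left(\left(-3\right) \left(-6\right)\right)} = \frac{92}{17 \cdot 18} = \frac{92}{17} \cdot \frac{1}{18} = \frac{46}{153} \approx 0.30065$)
$99 \left(N - 86\right) = 99 \left(\frac{46}{153} - 86\right) = 99 \left(- \frac{13112}{153}\right) = - \frac{144232}{17}$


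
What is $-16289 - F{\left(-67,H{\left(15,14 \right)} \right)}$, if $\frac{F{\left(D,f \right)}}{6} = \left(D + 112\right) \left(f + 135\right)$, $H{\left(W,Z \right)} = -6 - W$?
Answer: $-47069$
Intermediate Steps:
$F{\left(D,f \right)} = 6 \left(112 + D\right) \left(135 + f\right)$ ($F{\left(D,f \right)} = 6 \left(D + 112\right) \left(f + 135\right) = 6 \left(112 + D\right) \left(135 + f\right)$)
$-16289 - F{\left(-67,H{\left(15,14 \right)} \right)} = -16289 - \left(90720 + 672 \left(-6 - 15\right) + 810 \left(-67\right) + 6 \left(-67\right) \left(-6 - 15\right)\right) = -16289 - \left(90720 + 672 \left(-6 - 15\right) - 54270 + 6 \left(-67\right) \left(-6 - 15\right)\right) = -16289 - \left(90720 + 672 \left(-21\right) - 54270 + 6 \left(-67\right) \left(-21\right)\right) = -16289 - \left(90720 - 14112 - 54270 + 8442\right) = -16289 - 30780 = -47069$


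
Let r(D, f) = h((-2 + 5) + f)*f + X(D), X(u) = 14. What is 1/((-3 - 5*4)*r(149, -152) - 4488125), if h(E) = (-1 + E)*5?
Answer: -1/7110447 ≈ -1.4064e-7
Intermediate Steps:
h(E) = -5 + 5*E
r(D, f) = 14 + f*(10 + 5*f) (r(D, f) = (-5 + 5*((-2 + 5) + f))*f + 14 = (-5 + 5*(3 + f))*f + 14 = (-5 + (15 + 5*f))*f + 14 = (10 + 5*f)*f + 14 = f*(10 + 5*f) + 14 = 14 + f*(10 + 5*f))
1/((-3 - 5*4)*r(149, -152) - 4488125) = 1/((-3 - 5*4)*(14 + 5*(-152)*(2 - 152)) - 4488125) = 1/((-3 - 20)*(14 + 5*(-152)*(-150)) - 4488125) = 1/(-23*(14 + 114000) - 4488125) = 1/(-23*114014 - 4488125) = 1/(-2622322 - 4488125) = 1/(-7110447) = -1/7110447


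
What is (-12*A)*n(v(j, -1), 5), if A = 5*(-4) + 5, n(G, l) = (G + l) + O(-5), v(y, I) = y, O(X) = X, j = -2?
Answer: -360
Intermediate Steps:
n(G, l) = -5 + G + l (n(G, l) = (G + l) - 5 = -5 + G + l)
A = -15 (A = -20 + 5 = -15)
(-12*A)*n(v(j, -1), 5) = (-12*(-15))*(-5 - 2 + 5) = 180*(-2) = -360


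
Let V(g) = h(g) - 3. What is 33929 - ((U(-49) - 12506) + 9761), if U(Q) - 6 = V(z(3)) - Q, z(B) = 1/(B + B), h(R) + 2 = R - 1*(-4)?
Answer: 219719/6 ≈ 36620.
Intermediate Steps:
h(R) = 2 + R (h(R) = -2 + (R - 1*(-4)) = -2 + (R + 4) = -2 + (4 + R) = 2 + R)
z(B) = 1/(2*B)
V(g) = -1 + g (V(g) = (2 + g) - 3 = -1 + g)
U(Q) = 31/6 - Q (U(Q) = 6 + ((-1 + (1/2)/3) - Q) = 6 + ((-1 + (1/2)*(1/3)) - Q) = 6 + ((-1 + 1/6) - Q) = 6 + (-5/6 - Q) = 31/6 - Q)
33929 - ((U(-49) - 12506) + 9761) = 33929 - (((31/6 - 1*(-49)) - 12506) + 9761) = 33929 - (((31/6 + 49) - 12506) + 9761) = 33929 - ((325/6 - 12506) + 9761) = 33929 - (-74711/6 + 9761) = 33929 - 1*(-16145/6) = 33929 + 16145/6 = 219719/6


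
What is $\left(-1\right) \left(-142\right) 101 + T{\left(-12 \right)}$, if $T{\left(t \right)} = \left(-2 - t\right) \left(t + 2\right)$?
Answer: $14242$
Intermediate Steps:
$T{\left(t \right)} = \left(-2 - t\right) \left(2 + t\right)$
$\left(-1\right) \left(-142\right) 101 + T{\left(-12 \right)} = \left(-1\right) \left(-142\right) 101 - 100 = 142 \cdot 101 - 100 = 14342 - 100 = 14242$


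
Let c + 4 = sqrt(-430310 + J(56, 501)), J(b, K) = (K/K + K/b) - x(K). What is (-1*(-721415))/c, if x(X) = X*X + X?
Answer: -161596960/38181811 - 1442830*I*sqrt(534532810)/38181811 ≈ -4.2323 - 873.67*I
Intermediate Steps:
x(X) = X + X**2 (x(X) = X**2 + X = X + X**2)
J(b, K) = 1 + K/b - K*(1 + K) (J(b, K) = (K/K + K/b) - K*(1 + K) = (1 + K/b) - K*(1 + K) = 1 + K/b - K*(1 + K))
c = -4 + I*sqrt(534532810)/28 (c = -4 + sqrt(-430310 + (1 - 1*501 - 1*501**2 + 501/56)) = -4 + sqrt(-430310 + (1 - 501 - 1*251001 + 501*(1/56))) = -4 + sqrt(-430310 + (1 - 501 - 251001 + 501/56)) = -4 + sqrt(-430310 - 14083555/56) = -4 + sqrt(-38180915/56) = -4 + I*sqrt(534532810)/28 ≈ -4.0 + 825.71*I)
(-1*(-721415))/c = (-1*(-721415))/(-4 + I*sqrt(534532810)/28) = 721415/(-4 + I*sqrt(534532810)/28)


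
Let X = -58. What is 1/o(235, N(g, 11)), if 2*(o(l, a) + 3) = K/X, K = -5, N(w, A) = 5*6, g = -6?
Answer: -116/343 ≈ -0.33819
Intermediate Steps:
N(w, A) = 30
o(l, a) = -343/116 (o(l, a) = -3 + (-5/(-58))/2 = -3 + (-5*(-1/58))/2 = -3 + (½)*(5/58) = -3 + 5/116 = -343/116)
1/o(235, N(g, 11)) = 1/(-343/116) = -116/343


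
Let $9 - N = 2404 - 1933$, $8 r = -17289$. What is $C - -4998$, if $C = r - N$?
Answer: $\frac{26391}{8} \approx 3298.9$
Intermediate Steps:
$r = - \frac{17289}{8}$ ($r = \frac{1}{8} \left(-17289\right) = - \frac{17289}{8} \approx -2161.1$)
$N = -462$ ($N = 9 - \left(2404 - 1933\right) = 9 - 471 = -462$)
$C = - \frac{13593}{8}$ ($C = - \frac{17289}{8} - -462 = - \frac{17289}{8} + 462 = - \frac{13593}{8} \approx -1699.1$)
$C - -4998 = - \frac{13593}{8} - -4998 = - \frac{13593}{8} + 4998 = \frac{26391}{8}$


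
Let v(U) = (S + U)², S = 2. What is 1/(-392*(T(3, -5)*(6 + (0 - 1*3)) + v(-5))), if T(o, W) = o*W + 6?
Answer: 1/7056 ≈ 0.00014172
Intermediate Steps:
T(o, W) = 6 + W*o (T(o, W) = W*o + 6 = 6 + W*o)
v(U) = (2 + U)²
1/(-392*(T(3, -5)*(6 + (0 - 1*3)) + v(-5))) = 1/(-392*((6 - 5*3)*(6 + (0 - 1*3)) + (2 - 5)²)) = 1/(-392*((6 - 15)*(6 + (0 - 3)) + (-3)²)) = 1/(-392*(-9*(6 - 3) + 9)) = 1/(-392*(-9*3 + 9)) = 1/(-392*(-27 + 9)) = 1/(-392*(-18)) = 1/7056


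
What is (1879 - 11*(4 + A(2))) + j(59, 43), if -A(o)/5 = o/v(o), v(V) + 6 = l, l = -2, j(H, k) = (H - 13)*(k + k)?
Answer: 23109/4 ≈ 5777.3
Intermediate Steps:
j(H, k) = 2*k*(-13 + H) (j(H, k) = (-13 + H)*(2*k) = 2*k*(-13 + H))
v(V) = -8 (v(V) = -6 - 2 = -8)
A(o) = 5*o/8 (A(o) = -5*o/(-8) = -5*o*(-1)/8 = -(-5)*o/8 = 5*o/8)
(1879 - 11*(4 + A(2))) + j(59, 43) = (1879 - 11*(4 + (5/8)*2)) + 2*43*(-13 + 59) = (1879 - 11*(4 + 5/4)) + 2*43*46 = (1879 - 11*21/4) + 3956 = (1879 - 231/4) + 3956 = 7285/4 + 3956 = 23109/4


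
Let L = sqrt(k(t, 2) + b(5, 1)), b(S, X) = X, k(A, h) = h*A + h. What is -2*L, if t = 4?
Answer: -2*sqrt(11) ≈ -6.6332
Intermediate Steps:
k(A, h) = h + A*h (k(A, h) = A*h + h = h + A*h)
L = sqrt(11) (L = sqrt(2*(1 + 4) + 1) = sqrt(2*5 + 1) = sqrt(10 + 1) = sqrt(11) ≈ 3.3166)
-2*L = -2*sqrt(11)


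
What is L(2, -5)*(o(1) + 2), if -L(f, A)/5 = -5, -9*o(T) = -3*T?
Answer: 175/3 ≈ 58.333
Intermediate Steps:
o(T) = T/3 (o(T) = -(-1)*T/3 = T/3)
L(f, A) = 25 (L(f, A) = -5*(-5) = 25)
L(2, -5)*(o(1) + 2) = 25*((⅓)*1 + 2) = 25*(⅓ + 2) = 25*(7/3) = 175/3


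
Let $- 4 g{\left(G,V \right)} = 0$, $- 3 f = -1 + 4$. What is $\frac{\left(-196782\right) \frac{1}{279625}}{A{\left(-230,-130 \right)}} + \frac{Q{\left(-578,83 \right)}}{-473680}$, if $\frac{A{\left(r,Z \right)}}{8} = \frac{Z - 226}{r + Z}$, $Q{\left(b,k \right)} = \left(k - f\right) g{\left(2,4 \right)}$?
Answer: $- \frac{885519}{9954650} \approx -0.088955$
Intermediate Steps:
$f = -1$ ($f = - \frac{-1 + 4}{3} = \left(- \frac{1}{3}\right) 3 = -1$)
$g{\left(G,V \right)} = 0$ ($g{\left(G,V \right)} = \left(- \frac{1}{4}\right) 0 = 0$)
$Q{\left(b,k \right)} = 0$ ($Q{\left(b,k \right)} = \left(k - -1\right) 0 = \left(k + 1\right) 0 = \left(1 + k\right) 0 = 0$)
$A{\left(r,Z \right)} = \frac{8 \left(-226 + Z\right)}{Z + r}$ ($A{\left(r,Z \right)} = 8 \frac{Z - 226}{r + Z} = 8 \frac{-226 + Z}{Z + r} = \frac{8 \left(-226 + Z\right)}{Z + r}$)
$\frac{\left(-196782\right) \frac{1}{279625}}{A{\left(-230,-130 \right)}} + \frac{Q{\left(-578,83 \right)}}{-473680} = \frac{\left(-196782\right) \frac{1}{279625}}{8 \frac{1}{-130 - 230} \left(-226 - 130\right)} + \frac{0}{-473680} = \frac{\left(-196782\right) \frac{1}{279625}}{8 \frac{1}{-360} \left(-356\right)} + 0 \left(- \frac{1}{473680}\right) = - \frac{196782}{279625 \cdot 8 \left(- \frac{1}{360}\right) \left(-356\right)} + 0 = - \frac{196782}{279625 \cdot \frac{356}{45}} + 0 = \left(- \frac{196782}{279625}\right) \frac{45}{356} + 0 = - \frac{885519}{9954650} + 0 = - \frac{885519}{9954650}$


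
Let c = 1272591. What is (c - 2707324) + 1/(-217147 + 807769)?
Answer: -847384873925/590622 ≈ -1.4347e+6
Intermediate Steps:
(c - 2707324) + 1/(-217147 + 807769) = (1272591 - 2707324) + 1/(-217147 + 807769) = -1434733 + 1/590622 = -847384873925/590622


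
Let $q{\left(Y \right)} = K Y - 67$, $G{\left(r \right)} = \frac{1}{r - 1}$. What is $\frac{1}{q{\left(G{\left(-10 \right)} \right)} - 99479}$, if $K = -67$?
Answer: $- \frac{11}{1094939} \approx -1.0046 \cdot 10^{-5}$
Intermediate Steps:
$G{\left(r \right)} = \frac{1}{-1 + r}$
$q{\left(Y \right)} = -67 - 67 Y$ ($q{\left(Y \right)} = - 67 Y - 67 = -67 - 67 Y$)
$\frac{1}{q{\left(G{\left(-10 \right)} \right)} - 99479} = \frac{1}{\left(-67 - \frac{67}{-1 - 10}\right) - 99479} = \frac{1}{\left(-67 - \frac{67}{-11}\right) - 99479} = \frac{1}{\left(-67 - - \frac{67}{11}\right) - 99479} = \frac{1}{\left(-67 + \frac{67}{11}\right) - 99479} = \frac{1}{- \frac{670}{11} - 99479} = \frac{1}{- \frac{1094939}{11}} = - \frac{11}{1094939}$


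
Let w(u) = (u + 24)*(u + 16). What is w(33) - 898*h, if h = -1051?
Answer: 946591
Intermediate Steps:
w(u) = (16 + u)*(24 + u) (w(u) = (24 + u)*(16 + u) = (16 + u)*(24 + u))
w(33) - 898*h = (384 + 33² + 40*33) - 898*(-1051) = (384 + 1089 + 1320) + 943798 = 2793 + 943798 = 946591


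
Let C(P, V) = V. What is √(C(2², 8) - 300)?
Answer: 2*I*√73 ≈ 17.088*I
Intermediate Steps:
√(C(2², 8) - 300) = √(8 - 300) = √(-292) = 2*I*√73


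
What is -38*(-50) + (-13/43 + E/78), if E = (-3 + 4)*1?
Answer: 6371629/3354 ≈ 1899.7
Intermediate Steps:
E = 1 (E = 1*1 = 1)
-38*(-50) + (-13/43 + E/78) = -38*(-50) + (-13/43 + 1/78) = 1900 + (-13*1/43 + 1*(1/78)) = 1900 + (-13/43 + 1/78) = 1900 - 971/3354 = 6371629/3354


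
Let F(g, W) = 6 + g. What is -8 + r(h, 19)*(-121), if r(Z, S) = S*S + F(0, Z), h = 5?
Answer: -44415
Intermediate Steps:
r(Z, S) = 6 + S**2 (r(Z, S) = S*S + (6 + 0) = S**2 + 6 = 6 + S**2)
-8 + r(h, 19)*(-121) = -8 + (6 + 19**2)*(-121) = -8 + (6 + 361)*(-121) = -8 + 367*(-121) = -8 - 44407 = -44415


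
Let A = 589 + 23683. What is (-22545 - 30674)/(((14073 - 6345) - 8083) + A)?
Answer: -53219/23917 ≈ -2.2252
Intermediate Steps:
A = 24272
(-22545 - 30674)/(((14073 - 6345) - 8083) + A) = (-22545 - 30674)/(((14073 - 6345) - 8083) + 24272) = -53219/((7728 - 8083) + 24272) = -53219/(-355 + 24272) = -53219/23917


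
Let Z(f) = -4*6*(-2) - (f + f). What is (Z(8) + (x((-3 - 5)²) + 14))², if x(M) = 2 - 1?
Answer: 2209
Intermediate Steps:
x(M) = 1
Z(f) = 48 - 2*f (Z(f) = -24*(-2) - 2*f = 48 - 2*f)
(Z(8) + (x((-3 - 5)²) + 14))² = ((48 - 2*8) + (1 + 14))² = ((48 - 16) + 15)² = (32 + 15)² = 47² = 2209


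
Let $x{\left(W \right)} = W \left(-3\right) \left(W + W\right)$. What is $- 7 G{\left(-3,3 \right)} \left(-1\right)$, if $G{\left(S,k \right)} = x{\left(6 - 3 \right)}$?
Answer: $-378$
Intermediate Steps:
$x{\left(W \right)} = - 6 W^{2}$ ($x{\left(W \right)} = - 3 W 2 W = - 6 W^{2}$)
$G{\left(S,k \right)} = -54$ ($G{\left(S,k \right)} = - 6 \left(6 - 3\right)^{2} = - 6 \cdot 3^{2} = \left(-6\right) 9 = -54$)
$- 7 G{\left(-3,3 \right)} \left(-1\right) = \left(-7\right) \left(-54\right) \left(-1\right) = 378 \left(-1\right) = -378$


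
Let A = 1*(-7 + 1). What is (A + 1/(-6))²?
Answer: 1369/36 ≈ 38.028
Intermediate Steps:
A = -6 (A = 1*(-6) = -6)
(A + 1/(-6))² = (-6 + 1/(-6))² = (-6 - ⅙)² = (-37/6)² = 1369/36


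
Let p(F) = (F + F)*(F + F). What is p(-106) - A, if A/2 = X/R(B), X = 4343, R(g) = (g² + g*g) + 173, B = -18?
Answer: 36890338/821 ≈ 44933.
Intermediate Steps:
R(g) = 173 + 2*g² (R(g) = (g² + g²) + 173 = 2*g² + 173 = 173 + 2*g²)
p(F) = 4*F² (p(F) = (2*F)*(2*F) = 4*F²)
A = 8686/821 (A = 2*(4343/(173 + 2*(-18)²)) = 2*(4343/(173 + 2*324)) = 2*(4343/(173 + 648)) = 2*(4343/821) = 8686/821 ≈ 10.580)
p(-106) - A = 4*(-106)² - 1*8686/821 = 4*11236 - 8686/821 = 44944 - 8686/821 = 36890338/821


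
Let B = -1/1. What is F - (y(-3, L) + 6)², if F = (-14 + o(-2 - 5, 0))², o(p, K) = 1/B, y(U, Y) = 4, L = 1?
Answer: 125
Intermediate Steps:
B = -1 (B = -1*1 = -1)
o(p, K) = -1 (o(p, K) = 1/(-1) = -1)
F = 225 (F = (-14 - 1)² = (-15)² = 225)
F - (y(-3, L) + 6)² = 225 - (4 + 6)² = 225 - 1*10² = 225 - 1*100 = 225 - 100 = 125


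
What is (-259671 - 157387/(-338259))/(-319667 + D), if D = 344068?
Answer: -87835895402/8253857859 ≈ -10.642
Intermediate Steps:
(-259671 - 157387/(-338259))/(-319667 + D) = (-259671 - 157387/(-338259))/(-319667 + 344068) = (-259671 - 157387*(-1/338259))/24401 = (-259671 + 157387/338259)*(1/24401) = -87835895402/338259*1/24401 = -87835895402/8253857859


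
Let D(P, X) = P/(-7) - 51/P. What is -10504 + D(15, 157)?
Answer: -367834/35 ≈ -10510.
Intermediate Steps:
D(P, X) = -51/P - P/7 (D(P, X) = P*(-⅐) - 51/P = -P/7 - 51/P = -51/P - P/7)
-10504 + D(15, 157) = -10504 + (-51/15 - ⅐*15) = -10504 + (-51*1/15 - 15/7) = -10504 + (-17/5 - 15/7) = -10504 - 194/35 = -367834/35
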